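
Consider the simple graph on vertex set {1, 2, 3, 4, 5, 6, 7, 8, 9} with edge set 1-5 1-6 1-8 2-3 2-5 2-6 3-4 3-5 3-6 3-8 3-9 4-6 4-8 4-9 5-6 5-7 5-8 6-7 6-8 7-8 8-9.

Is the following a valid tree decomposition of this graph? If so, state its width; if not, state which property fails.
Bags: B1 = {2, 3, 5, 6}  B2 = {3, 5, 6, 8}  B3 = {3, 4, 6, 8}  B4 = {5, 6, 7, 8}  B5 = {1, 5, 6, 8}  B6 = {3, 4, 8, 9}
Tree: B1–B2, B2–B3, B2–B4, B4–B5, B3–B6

Yes; width 3.

Vertex coverage: the bags together contain {1, 2, 3, 4, 5, 6, 7, 8, 9}, the full vertex set. Edge coverage: each edge of G has both endpoints in at least one bag. Running intersection: for every vertex, the bags containing it form a connected subtree. All three properties hold, so this is a valid tree decomposition of width max|bag| − 1 = 3, and hence tw(G) ≤ 3.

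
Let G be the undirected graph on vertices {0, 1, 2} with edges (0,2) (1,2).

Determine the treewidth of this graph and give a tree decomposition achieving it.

The largest bag has 2 vertices, giving width 1; this decomposition certifies tw(G) ≤ 1. G has an edge, so its treewidth is at least 1. The upper and lower bounds meet at 1, so that is the treewidth.

Treewidth 1.
One such decomposition:
Bags: B1 = {0, 2}  B2 = {1, 2}
Tree: B1–B2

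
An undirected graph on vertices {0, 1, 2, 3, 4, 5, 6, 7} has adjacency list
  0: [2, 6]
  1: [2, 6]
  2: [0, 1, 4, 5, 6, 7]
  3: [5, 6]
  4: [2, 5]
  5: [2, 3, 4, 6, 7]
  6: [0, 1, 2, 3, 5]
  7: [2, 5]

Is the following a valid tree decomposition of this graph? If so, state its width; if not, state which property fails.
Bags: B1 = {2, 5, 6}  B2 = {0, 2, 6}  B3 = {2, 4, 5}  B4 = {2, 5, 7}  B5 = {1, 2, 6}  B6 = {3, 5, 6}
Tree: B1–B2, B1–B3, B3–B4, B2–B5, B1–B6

Yes; width 2.

Checking the three conditions: (i) the bags cover all of {0, 1, 2, 3, 4, 5, 6, 7}; (ii) for each edge, some bag contains both endpoints; (iii) the bags containing any fixed vertex form a subtree. All hold, so the decomposition is valid with width 3 − 1 = 2.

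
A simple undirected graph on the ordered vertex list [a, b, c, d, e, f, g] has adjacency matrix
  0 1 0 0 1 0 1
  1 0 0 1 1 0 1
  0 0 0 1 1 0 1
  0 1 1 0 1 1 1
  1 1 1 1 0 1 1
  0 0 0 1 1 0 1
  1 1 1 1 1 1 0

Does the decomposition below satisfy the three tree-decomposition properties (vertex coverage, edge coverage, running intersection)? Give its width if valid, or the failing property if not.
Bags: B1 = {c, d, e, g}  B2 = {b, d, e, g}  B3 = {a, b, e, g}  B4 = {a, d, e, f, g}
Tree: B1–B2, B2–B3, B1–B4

No — bags containing vertex a are not connected in the tree.

A tree decomposition must satisfy three properties: every vertex lies in some bag; for every edge, both endpoints lie together in some bag; and for every vertex, the bags containing it form a connected subtree. Here bags containing vertex a are not connected in the tree, so the decomposition is invalid.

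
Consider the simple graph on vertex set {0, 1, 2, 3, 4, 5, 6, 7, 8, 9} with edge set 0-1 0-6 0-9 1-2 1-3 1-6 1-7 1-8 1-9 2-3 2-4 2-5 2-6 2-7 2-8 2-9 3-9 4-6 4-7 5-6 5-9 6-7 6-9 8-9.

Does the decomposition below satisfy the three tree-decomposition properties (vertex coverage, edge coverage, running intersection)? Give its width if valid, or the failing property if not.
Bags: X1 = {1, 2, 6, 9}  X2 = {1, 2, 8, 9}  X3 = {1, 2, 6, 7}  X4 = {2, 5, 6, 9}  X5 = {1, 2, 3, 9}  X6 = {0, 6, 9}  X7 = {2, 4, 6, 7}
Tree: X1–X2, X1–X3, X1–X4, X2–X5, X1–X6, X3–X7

A tree decomposition must satisfy three properties: every vertex lies in some bag; for every edge, both endpoints lie together in some bag; and for every vertex, the bags containing it form a connected subtree. Here edge (1,0) lies in no bag, so the decomposition is invalid.

No — edge (1,0) lies in no bag.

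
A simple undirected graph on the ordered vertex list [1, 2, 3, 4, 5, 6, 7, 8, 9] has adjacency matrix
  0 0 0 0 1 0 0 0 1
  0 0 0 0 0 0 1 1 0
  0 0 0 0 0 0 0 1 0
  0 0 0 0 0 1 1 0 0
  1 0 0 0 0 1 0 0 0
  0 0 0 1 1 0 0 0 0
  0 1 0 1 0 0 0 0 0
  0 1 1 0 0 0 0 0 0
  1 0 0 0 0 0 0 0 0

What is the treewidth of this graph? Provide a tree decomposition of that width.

The largest bag has 2 vertices, giving width 1; this decomposition certifies tw(G) ≤ 1. G has an edge, so its treewidth is at least 1. Combining the bounds, tw(G) = 1.

Treewidth 1.
Bags: B1 = {1, 9}  B2 = {1, 5}  B3 = {5, 6}  B4 = {4, 6}  B5 = {4, 7}  B6 = {2, 7}  B7 = {2, 8}  B8 = {3, 8}
Tree: B1–B2, B2–B3, B3–B4, B4–B5, B5–B6, B6–B7, B7–B8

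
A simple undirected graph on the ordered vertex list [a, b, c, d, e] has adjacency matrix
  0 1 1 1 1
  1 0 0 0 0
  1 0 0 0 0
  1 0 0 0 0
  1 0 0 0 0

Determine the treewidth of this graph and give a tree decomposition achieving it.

Treewidth 1.
One such decomposition:
Bags: B1 = {a, c}  B2 = {a, d}  B3 = {a, e}  B4 = {a, b}
Tree: B1–B2, B1–B3, B3–B4

Every bag has size at most 2, so the width is 2 − 1 = 1 and tw(G) ≤ 1. G has an edge, so its treewidth is at least 1. Combining the bounds, tw(G) = 1.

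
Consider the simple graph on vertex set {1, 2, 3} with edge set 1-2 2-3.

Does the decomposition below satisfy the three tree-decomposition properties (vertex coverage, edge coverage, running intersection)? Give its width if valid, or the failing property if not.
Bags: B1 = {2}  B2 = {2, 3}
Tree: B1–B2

A tree decomposition must satisfy three properties: every vertex lies in some bag; for every edge, both endpoints lie together in some bag; and for every vertex, the bags containing it form a connected subtree. Here vertex 1 appears in no bag, so the decomposition is invalid.

No — vertex 1 appears in no bag.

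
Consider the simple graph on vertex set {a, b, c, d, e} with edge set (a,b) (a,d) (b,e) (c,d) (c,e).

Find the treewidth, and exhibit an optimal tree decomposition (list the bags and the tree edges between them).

Treewidth 2.
One optimal decomposition is:
Bags: B1 = {b, c, e}  B2 = {b, c, d}  B3 = {a, b, d}
Tree: B1–B2, B2–B3

The largest bag has 3 vertices, giving width 2; this decomposition certifies tw(G) ≤ 2. The edges b–e–c–d–a–b form a cycle, so G is not a tree and its treewidth is at least 2. Therefore the treewidth is 2.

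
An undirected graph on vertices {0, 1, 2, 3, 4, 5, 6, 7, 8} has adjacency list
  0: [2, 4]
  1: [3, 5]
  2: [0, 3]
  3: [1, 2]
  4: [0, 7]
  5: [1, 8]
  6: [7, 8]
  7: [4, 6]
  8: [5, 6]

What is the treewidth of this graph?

A width-2 tree decomposition is:
Bags: B1 = {1, 2, 3}  B2 = {0, 1, 2}  B3 = {0, 1, 4}  B4 = {1, 4, 7}  B5 = {1, 6, 7}  B6 = {1, 6, 8}  B7 = {1, 5, 8}
Tree: B1–B2, B2–B3, B3–B4, B4–B5, B5–B6, B6–B7
The largest bag has 3 vertices, giving width 2; this decomposition certifies tw(G) ≤ 2. For the lower bound, G contains the cycle 1–3–2–0–4–7–6–8–5–1, so G is not a forest; only forests have treewidth ≤ 1, hence tw(G) ≥ 2. Combining the bounds, tw(G) = 2.

2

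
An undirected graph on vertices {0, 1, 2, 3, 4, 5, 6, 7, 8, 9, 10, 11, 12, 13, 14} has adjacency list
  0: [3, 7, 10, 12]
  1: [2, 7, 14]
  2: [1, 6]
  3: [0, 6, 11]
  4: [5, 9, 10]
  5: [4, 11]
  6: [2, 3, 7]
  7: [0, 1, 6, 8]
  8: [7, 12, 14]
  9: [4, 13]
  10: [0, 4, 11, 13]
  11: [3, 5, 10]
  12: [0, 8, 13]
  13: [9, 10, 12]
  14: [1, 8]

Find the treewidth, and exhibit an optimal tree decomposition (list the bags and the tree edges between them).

The largest bag has 4 vertices, giving width 3; this decomposition certifies tw(G) ≤ 3. For the lower bound: the 4 vertex sets {4,5,9}, {13}, {10}, {0,3,11,12} are disjoint, each induces a connected subgraph, and every pair is joined by at least one edge of G. Contracting each set to a single vertex therefore yields K_{4} as a minor, and since treewidth is minor-monotone, tw(G) ≥ tw(K_{4}) = 3. Therefore the treewidth is 3.

Treewidth 3.
One optimal decomposition is:
Bags: B1 = {4, 5, 9, 13}  B2 = {4, 5, 10, 13}  B3 = {5, 10, 11, 13}  B4 = {10, 11, 12, 13}  B5 = {0, 10, 11, 12}  B6 = {0, 3, 11, 12}  B7 = {0, 3, 8, 12}  B8 = {0, 3, 7, 8}  B9 = {3, 6, 7, 8}  B10 = {6, 7, 8, 14}  B11 = {1, 6, 7, 14}  B12 = {1, 2, 6, 14}
Tree: B1–B2, B2–B3, B3–B4, B4–B5, B5–B6, B6–B7, B7–B8, B8–B9, B9–B10, B10–B11, B11–B12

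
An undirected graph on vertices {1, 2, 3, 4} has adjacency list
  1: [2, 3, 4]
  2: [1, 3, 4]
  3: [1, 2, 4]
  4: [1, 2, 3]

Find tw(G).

A width-3 tree decomposition is:
Bags: B1 = {1, 2, 3, 4}
Tree: (single bag)
With just one bag of size 4, the width is 4 − 1 = 3, so tw(G) ≤ 3. For the lower bound, the 4 vertices {1, 2, 3, 4} are pairwise adjacent, and any tree decomposition puts a clique entirely inside one bag — forcing width ≥ 3. The upper and lower bounds meet at 3, so that is the treewidth.

3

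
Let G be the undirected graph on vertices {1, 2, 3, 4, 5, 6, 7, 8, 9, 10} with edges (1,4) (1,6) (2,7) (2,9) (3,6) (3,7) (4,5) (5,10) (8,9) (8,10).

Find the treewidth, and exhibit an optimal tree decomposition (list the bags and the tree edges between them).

Treewidth 2.
Bags: B1 = {1, 3, 6}  B2 = {1, 3, 4}  B3 = {3, 4, 5}  B4 = {3, 5, 10}  B5 = {3, 8, 10}  B6 = {3, 8, 9}  B7 = {2, 3, 9}  B8 = {2, 3, 7}
Tree: B1–B2, B2–B3, B3–B4, B4–B5, B5–B6, B6–B7, B7–B8

Each bag holds 3 vertices, so the decomposition has width 2, which upper-bounds the treewidth. For the lower bound, G contains the cycle 3–6–1–4–5–10–8–9–2–7–3, so G is not a forest; only forests have treewidth ≤ 1, hence tw(G) ≥ 2. Combining the bounds, tw(G) = 2.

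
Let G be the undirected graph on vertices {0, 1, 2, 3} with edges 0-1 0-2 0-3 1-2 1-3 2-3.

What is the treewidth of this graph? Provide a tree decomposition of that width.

Treewidth 3.
One such decomposition:
Bags: B1 = {0, 1, 2, 3}
Tree: (single bag)

With just one bag of size 4, the width is 4 − 1 = 3, so tw(G) ≤ 3. On the other hand G contains the 4-clique {0, 1, 2, 3}. A clique must lie in a single bag of any decomposition, so no decomposition can have width below 3. The upper and lower bounds meet at 3, so that is the treewidth.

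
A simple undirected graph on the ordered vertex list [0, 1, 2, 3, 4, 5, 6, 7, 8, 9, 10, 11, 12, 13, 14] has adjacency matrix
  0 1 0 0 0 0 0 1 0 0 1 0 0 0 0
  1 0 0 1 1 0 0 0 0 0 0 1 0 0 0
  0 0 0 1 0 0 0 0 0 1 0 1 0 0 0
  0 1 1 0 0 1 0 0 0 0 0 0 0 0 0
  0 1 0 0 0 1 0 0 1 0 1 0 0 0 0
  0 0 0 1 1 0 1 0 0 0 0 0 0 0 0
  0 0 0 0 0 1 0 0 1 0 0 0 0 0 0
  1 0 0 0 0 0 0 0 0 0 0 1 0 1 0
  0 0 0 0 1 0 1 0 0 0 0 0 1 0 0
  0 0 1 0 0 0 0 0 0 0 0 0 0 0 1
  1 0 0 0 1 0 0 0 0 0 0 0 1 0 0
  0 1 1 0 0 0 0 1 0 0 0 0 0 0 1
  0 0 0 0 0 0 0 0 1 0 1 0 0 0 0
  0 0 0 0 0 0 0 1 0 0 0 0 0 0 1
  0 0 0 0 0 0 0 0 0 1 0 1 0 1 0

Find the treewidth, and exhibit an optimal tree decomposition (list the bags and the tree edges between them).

The largest bag has 4 vertices, giving width 3; this decomposition certifies tw(G) ≤ 3. For the lower bound: the 4 vertex sets {6,8,12}, {5}, {4}, {0,1,3,10} are disjoint, each induces a connected subgraph, and every pair is joined by at least one edge of G. Contracting each set to a single vertex therefore yields K_{4} as a minor, and since treewidth is minor-monotone, tw(G) ≥ tw(K_{4}) = 3. Combining the bounds, tw(G) = 3.

Treewidth 3.
One optimal decomposition is:
Bags: B1 = {5, 6, 8, 12}  B2 = {4, 5, 8, 12}  B3 = {4, 5, 10, 12}  B4 = {3, 4, 5, 10}  B5 = {1, 3, 4, 10}  B6 = {0, 1, 3, 10}  B7 = {0, 1, 2, 3}  B8 = {0, 1, 2, 11}  B9 = {0, 2, 7, 11}  B10 = {2, 7, 9, 11}  B11 = {7, 9, 11, 14}  B12 = {7, 9, 13, 14}
Tree: B1–B2, B2–B3, B3–B4, B4–B5, B5–B6, B6–B7, B7–B8, B8–B9, B9–B10, B10–B11, B11–B12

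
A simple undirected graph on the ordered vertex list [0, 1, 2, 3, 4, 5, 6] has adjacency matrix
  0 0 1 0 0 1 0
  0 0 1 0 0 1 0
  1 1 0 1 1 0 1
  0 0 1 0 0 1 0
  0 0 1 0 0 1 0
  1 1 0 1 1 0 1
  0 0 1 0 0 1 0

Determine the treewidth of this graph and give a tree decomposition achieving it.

Treewidth 2.
One such decomposition:
Bags: B1 = {2, 5, 6}  B2 = {0, 2, 5}  B3 = {2, 4, 5}  B4 = {1, 2, 5}  B5 = {2, 3, 5}
Tree: B1–B2, B2–B3, B3–B4, B4–B5

Every bag has size at most 3, so the width is 3 − 1 = 2 and tw(G) ≤ 2. The edges 2–6–5–0–2 form a cycle, so G is not a tree and its treewidth is at least 2. Hence tw(G) = 2 exactly.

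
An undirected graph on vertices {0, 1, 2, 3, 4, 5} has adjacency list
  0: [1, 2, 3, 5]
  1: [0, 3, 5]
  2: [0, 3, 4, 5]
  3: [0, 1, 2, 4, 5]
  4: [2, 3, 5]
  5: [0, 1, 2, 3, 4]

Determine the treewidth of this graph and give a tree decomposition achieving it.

Treewidth 3.
Bags: B1 = {0, 2, 3, 5}  B2 = {0, 1, 3, 5}  B3 = {2, 3, 4, 5}
Tree: B1–B2, B1–B3

Every bag has size at most 4, so the width is 4 − 1 = 3 and tw(G) ≤ 3. On the other hand G contains the 4-clique {0, 1, 3, 5}. A clique must lie in a single bag of any decomposition, so no decomposition can have width below 3. Hence tw(G) = 3 exactly.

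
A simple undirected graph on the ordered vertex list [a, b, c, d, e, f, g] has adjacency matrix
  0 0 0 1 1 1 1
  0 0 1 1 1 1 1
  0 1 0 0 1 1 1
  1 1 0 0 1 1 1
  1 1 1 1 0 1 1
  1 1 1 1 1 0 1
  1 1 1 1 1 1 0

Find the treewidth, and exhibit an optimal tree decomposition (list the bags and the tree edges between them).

Treewidth 4.
One optimal decomposition is:
Bags: B1 = {a, d, e, f, g}  B2 = {b, d, e, f, g}  B3 = {b, c, e, f, g}
Tree: B1–B2, B2–B3

Each bag holds 5 vertices, so the decomposition has width 4, which upper-bounds the treewidth. For the lower bound, the 5 vertices {a, d, e, f, g} are pairwise adjacent, and any tree decomposition puts a clique entirely inside one bag — forcing width ≥ 4. Therefore the treewidth is 4.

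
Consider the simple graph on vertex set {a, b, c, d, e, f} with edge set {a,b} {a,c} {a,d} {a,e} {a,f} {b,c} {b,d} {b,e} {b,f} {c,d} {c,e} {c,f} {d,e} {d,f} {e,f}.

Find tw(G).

5

A width-5 tree decomposition is:
Bags: B1 = {a, b, c, d, e, f}
Tree: (single bag)
A single bag containing all 6 vertices is trivially a valid decomposition of width 5. Conversely, {a, b, c, d, e, f} is a clique of size 6, and the vertices of any clique must share a bag in every tree decomposition; so some bag has ≥ 6 vertices and tw(G) ≥ 5. Combining the bounds, tw(G) = 5.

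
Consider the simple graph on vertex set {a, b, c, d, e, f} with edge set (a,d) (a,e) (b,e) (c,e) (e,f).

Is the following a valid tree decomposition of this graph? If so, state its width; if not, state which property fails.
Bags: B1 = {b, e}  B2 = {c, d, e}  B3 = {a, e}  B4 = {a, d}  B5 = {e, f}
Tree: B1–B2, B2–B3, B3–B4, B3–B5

No — bags containing vertex d are not connected in the tree.

A tree decomposition must satisfy three properties: every vertex lies in some bag; for every edge, both endpoints lie together in some bag; and for every vertex, the bags containing it form a connected subtree. Here bags containing vertex d are not connected in the tree, so the decomposition is invalid.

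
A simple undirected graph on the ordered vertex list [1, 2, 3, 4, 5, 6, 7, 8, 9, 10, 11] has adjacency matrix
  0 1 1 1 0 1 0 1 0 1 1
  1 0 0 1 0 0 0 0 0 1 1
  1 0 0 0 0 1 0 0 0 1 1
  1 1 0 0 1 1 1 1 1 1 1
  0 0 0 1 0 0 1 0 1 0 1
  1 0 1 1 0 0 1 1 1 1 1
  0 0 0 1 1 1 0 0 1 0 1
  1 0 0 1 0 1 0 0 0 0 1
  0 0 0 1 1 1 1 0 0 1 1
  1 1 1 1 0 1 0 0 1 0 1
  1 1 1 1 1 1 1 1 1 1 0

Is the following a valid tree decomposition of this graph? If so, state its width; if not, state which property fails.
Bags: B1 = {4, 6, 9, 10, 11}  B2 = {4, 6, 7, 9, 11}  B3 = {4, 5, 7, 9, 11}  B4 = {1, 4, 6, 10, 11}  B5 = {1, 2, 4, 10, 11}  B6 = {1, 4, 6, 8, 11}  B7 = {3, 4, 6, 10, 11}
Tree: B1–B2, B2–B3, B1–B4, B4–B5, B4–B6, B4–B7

A tree decomposition must satisfy three properties: every vertex lies in some bag; for every edge, both endpoints lie together in some bag; and for every vertex, the bags containing it form a connected subtree. Here edge (1,3) lies in no bag, so the decomposition is invalid.

No — edge (1,3) lies in no bag.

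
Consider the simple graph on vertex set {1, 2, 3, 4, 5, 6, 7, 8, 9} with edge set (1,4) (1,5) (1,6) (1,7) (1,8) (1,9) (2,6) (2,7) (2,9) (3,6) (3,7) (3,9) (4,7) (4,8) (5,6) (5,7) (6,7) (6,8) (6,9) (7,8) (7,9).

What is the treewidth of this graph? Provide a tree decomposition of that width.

The largest bag has 4 vertices, giving width 3; this decomposition certifies tw(G) ≤ 3. Conversely, {1, 4, 7, 8} is a clique of size 4, and the vertices of any clique must share a bag in every tree decomposition; so some bag has ≥ 4 vertices and tw(G) ≥ 3. Hence tw(G) = 3 exactly.

Treewidth 3.
One such decomposition:
Bags: B1 = {3, 6, 7, 9}  B2 = {1, 6, 7, 9}  B3 = {1, 6, 7, 8}  B4 = {1, 4, 7, 8}  B5 = {1, 5, 6, 7}  B6 = {2, 6, 7, 9}
Tree: B1–B2, B2–B3, B3–B4, B2–B5, B2–B6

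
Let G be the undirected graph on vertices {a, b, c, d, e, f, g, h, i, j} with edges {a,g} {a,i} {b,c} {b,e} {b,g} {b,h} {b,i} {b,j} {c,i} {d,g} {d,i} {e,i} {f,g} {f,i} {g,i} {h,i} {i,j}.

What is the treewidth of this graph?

A width-2 tree decomposition is:
Bags: B1 = {b, h, i}  B2 = {b, i, j}  B3 = {b, g, i}  B4 = {b, c, i}  B5 = {f, g, i}  B6 = {b, e, i}  B7 = {d, g, i}  B8 = {a, g, i}
Tree: B1–B2, B2–B3, B1–B4, B3–B5, B4–B6, B5–B7, B7–B8
Each bag holds 3 vertices, so the decomposition has width 2, which upper-bounds the treewidth. On the other hand G contains the 3-clique {d, g, i}. A clique must lie in a single bag of any decomposition, so no decomposition can have width below 2. Therefore the treewidth is 2.

2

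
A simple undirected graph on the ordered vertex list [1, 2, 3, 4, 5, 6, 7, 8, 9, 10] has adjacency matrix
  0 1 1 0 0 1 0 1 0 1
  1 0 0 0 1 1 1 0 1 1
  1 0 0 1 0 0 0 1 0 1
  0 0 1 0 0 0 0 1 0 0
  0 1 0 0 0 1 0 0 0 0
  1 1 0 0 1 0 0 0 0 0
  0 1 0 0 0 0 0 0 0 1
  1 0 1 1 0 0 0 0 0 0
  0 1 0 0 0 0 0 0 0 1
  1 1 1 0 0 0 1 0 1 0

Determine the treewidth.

2

A width-2 tree decomposition is:
Bags: B1 = {1, 2, 10}  B2 = {2, 9, 10}  B3 = {1, 3, 10}  B4 = {2, 7, 10}  B5 = {1, 3, 8}  B6 = {1, 2, 6}  B7 = {3, 4, 8}  B8 = {2, 5, 6}
Tree: B1–B2, B1–B3, B1–B4, B3–B5, B1–B6, B5–B7, B6–B8
The largest bag has 3 vertices, giving width 2; this decomposition certifies tw(G) ≤ 2. For the lower bound, the 3 vertices {1, 3, 8} are pairwise adjacent, and any tree decomposition puts a clique entirely inside one bag — forcing width ≥ 2. The upper and lower bounds meet at 2, so that is the treewidth.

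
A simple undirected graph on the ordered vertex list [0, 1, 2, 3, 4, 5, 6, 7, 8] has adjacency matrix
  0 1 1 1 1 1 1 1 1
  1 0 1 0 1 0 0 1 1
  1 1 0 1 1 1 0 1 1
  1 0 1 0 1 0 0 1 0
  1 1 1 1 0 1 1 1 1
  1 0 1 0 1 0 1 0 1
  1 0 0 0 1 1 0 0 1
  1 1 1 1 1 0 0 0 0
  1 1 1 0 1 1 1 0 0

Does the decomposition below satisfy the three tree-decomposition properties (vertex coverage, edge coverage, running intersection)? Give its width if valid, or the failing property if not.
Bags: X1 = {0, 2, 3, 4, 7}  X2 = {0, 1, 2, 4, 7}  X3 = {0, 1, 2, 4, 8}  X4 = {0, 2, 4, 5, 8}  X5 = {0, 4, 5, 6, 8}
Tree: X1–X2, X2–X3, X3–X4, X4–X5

Checking the three conditions: (i) the bags cover all of {0, 1, 2, 3, 4, 5, 6, 7, 8}; (ii) for each edge, some bag contains both endpoints; (iii) the bags containing any fixed vertex form a subtree. All hold, so the decomposition is valid with width 5 − 1 = 4.

Yes; width 4.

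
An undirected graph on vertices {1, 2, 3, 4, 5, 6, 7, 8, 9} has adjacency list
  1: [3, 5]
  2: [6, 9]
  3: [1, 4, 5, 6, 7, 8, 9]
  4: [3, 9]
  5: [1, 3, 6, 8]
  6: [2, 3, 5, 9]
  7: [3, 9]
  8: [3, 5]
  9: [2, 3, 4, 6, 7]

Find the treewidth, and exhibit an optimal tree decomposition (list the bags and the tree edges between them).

Treewidth 2.
One such decomposition:
Bags: B1 = {3, 4, 9}  B2 = {3, 6, 9}  B3 = {3, 7, 9}  B4 = {3, 5, 6}  B5 = {3, 5, 8}  B6 = {1, 3, 5}  B7 = {2, 6, 9}
Tree: B1–B2, B1–B3, B2–B4, B4–B5, B5–B6, B2–B7

Every bag has size at most 3, so the width is 3 − 1 = 2 and tw(G) ≤ 2. On the other hand G contains the 3-clique {2, 6, 9}. A clique must lie in a single bag of any decomposition, so no decomposition can have width below 2. Combining the bounds, tw(G) = 2.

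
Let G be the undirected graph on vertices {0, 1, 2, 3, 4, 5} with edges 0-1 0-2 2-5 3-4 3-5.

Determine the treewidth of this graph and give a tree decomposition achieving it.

Each bag holds 2 vertices, so the decomposition has width 1, which upper-bounds the treewidth. Since G has at least one edge (e.g. 1–0), it is not an edgeless graph, so tw(G) ≥ 1. Therefore the treewidth is 1.

Treewidth 1.
Bags: B1 = {0, 1}  B2 = {0, 2}  B3 = {2, 5}  B4 = {3, 5}  B5 = {3, 4}
Tree: B1–B2, B2–B3, B3–B4, B4–B5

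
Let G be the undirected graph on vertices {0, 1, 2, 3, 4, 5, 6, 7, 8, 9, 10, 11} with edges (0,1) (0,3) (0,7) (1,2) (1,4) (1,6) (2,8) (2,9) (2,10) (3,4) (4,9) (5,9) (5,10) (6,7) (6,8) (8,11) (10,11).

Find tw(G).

A width-3 tree decomposition is:
Bags: B1 = {5, 8, 10, 11}  B2 = {2, 5, 8, 10}  B3 = {2, 5, 8, 9}  B4 = {2, 6, 8, 9}  B5 = {1, 2, 6, 9}  B6 = {1, 4, 6, 9}  B7 = {1, 4, 6, 7}  B8 = {0, 1, 4, 7}  B9 = {0, 3, 4, 7}
Tree: B1–B2, B2–B3, B3–B4, B4–B5, B5–B6, B6–B7, B7–B8, B8–B9
Each bag holds 4 vertices, so the decomposition has width 3, which upper-bounds the treewidth. For the lower bound: the 4 vertex sets {5,10,11}, {8}, {2}, {1,4,6,9} are disjoint, each induces a connected subgraph, and every pair is joined by at least one edge of G. Contracting each set to a single vertex therefore yields K_{4} as a minor, and since treewidth is minor-monotone, tw(G) ≥ tw(K_{4}) = 3. The upper and lower bounds meet at 3, so that is the treewidth.

3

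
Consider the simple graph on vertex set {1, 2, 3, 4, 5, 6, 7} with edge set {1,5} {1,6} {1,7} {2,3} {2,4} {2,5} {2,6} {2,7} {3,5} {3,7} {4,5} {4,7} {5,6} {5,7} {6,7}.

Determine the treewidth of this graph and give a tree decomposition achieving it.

Treewidth 3.
One such decomposition:
Bags: B1 = {2, 3, 5, 7}  B2 = {2, 5, 6, 7}  B3 = {2, 4, 5, 7}  B4 = {1, 5, 6, 7}
Tree: B1–B2, B1–B3, B2–B4

The largest bag has 4 vertices, giving width 3; this decomposition certifies tw(G) ≤ 3. For the lower bound, the 4 vertices {1, 5, 6, 7} are pairwise adjacent, and any tree decomposition puts a clique entirely inside one bag — forcing width ≥ 3. Combining the bounds, tw(G) = 3.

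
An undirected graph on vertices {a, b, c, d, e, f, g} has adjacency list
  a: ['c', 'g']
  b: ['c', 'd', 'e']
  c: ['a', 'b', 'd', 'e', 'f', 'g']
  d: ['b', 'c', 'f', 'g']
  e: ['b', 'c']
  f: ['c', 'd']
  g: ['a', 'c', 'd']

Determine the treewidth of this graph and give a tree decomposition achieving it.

Treewidth 2.
One optimal decomposition is:
Bags: B1 = {c, d, g}  B2 = {a, c, g}  B3 = {b, c, d}  B4 = {c, d, f}  B5 = {b, c, e}
Tree: B1–B2, B1–B3, B3–B4, B3–B5

The largest bag has 3 vertices, giving width 2; this decomposition certifies tw(G) ≤ 2. Conversely, {c, d, g} is a clique of size 3, and the vertices of any clique must share a bag in every tree decomposition; so some bag has ≥ 3 vertices and tw(G) ≥ 2. Combining the bounds, tw(G) = 2.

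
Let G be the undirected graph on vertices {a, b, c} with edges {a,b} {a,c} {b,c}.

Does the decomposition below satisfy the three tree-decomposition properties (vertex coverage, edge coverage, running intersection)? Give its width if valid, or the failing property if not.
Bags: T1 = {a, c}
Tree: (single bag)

A tree decomposition must satisfy three properties: every vertex lies in some bag; for every edge, both endpoints lie together in some bag; and for every vertex, the bags containing it form a connected subtree. Here vertex b appears in no bag, so the decomposition is invalid.

No — vertex b appears in no bag.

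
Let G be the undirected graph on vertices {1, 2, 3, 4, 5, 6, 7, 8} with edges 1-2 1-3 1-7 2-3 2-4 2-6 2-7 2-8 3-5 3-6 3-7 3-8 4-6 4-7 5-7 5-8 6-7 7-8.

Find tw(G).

A width-3 tree decomposition is:
Bags: B1 = {1, 2, 3, 7}  B2 = {2, 3, 7, 8}  B3 = {2, 3, 6, 7}  B4 = {2, 4, 6, 7}  B5 = {3, 5, 7, 8}
Tree: B1–B2, B2–B3, B3–B4, B2–B5
The largest bag has 4 vertices, giving width 3; this decomposition certifies tw(G) ≤ 3. Conversely, {2, 3, 7, 8} is a clique of size 4, and the vertices of any clique must share a bag in every tree decomposition; so some bag has ≥ 4 vertices and tw(G) ≥ 3. Therefore the treewidth is 3.

3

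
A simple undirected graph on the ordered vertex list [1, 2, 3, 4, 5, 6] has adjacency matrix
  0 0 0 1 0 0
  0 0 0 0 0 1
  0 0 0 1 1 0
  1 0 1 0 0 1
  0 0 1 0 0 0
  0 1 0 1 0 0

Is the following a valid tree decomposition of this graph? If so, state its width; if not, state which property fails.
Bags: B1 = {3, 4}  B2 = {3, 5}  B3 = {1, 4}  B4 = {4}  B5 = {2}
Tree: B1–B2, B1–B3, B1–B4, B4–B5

No — vertex 6 appears in no bag.

A tree decomposition must satisfy three properties: every vertex lies in some bag; for every edge, both endpoints lie together in some bag; and for every vertex, the bags containing it form a connected subtree. Here vertex 6 appears in no bag, so the decomposition is invalid.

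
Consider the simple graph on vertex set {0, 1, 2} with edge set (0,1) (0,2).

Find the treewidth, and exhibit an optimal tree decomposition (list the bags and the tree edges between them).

Treewidth 1.
One such decomposition:
Bags: B1 = {0, 1}  B2 = {0, 2}
Tree: B1–B2

Each bag holds 2 vertices, so the decomposition has width 1, which upper-bounds the treewidth. Any graph with an edge has treewidth ≥ 1, and G has the edge 1–0. Hence tw(G) = 1 exactly.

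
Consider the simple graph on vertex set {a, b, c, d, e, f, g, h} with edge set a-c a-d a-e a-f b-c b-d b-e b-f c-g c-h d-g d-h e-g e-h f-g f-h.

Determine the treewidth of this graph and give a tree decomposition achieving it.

Treewidth 4.
One such decomposition:
Bags: B1 = {c, d, e, f, g}  B2 = {b, c, d, e, f}  B3 = {a, c, d, e, f}  B4 = {c, d, e, f, h}
Tree: B1–B2, B2–B3, B3–B4

Each bag holds 5 vertices, so the decomposition has width 4, which upper-bounds the treewidth. For the lower bound: the 5 vertex sets {c,g}, {b,f}, {a,e}, {d}, {h} are disjoint, each induces a connected subgraph, and every pair is joined by at least one edge of G. Contracting each set to a single vertex therefore yields K_{5} as a minor, and since treewidth is minor-monotone, tw(G) ≥ tw(K_{5}) = 4. Therefore the treewidth is 4.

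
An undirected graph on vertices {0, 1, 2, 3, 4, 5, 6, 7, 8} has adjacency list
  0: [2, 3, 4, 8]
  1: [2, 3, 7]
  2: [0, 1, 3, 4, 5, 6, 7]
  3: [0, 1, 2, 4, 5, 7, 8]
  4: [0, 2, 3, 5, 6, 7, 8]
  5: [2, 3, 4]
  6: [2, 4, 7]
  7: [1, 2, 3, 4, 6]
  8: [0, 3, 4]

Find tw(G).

3

A width-3 tree decomposition is:
Bags: B1 = {2, 3, 4, 7}  B2 = {0, 2, 3, 4}  B3 = {1, 2, 3, 7}  B4 = {2, 3, 4, 5}  B5 = {2, 4, 6, 7}  B6 = {0, 3, 4, 8}
Tree: B1–B2, B1–B3, B1–B4, B1–B5, B2–B6
The largest bag has 4 vertices, giving width 3; this decomposition certifies tw(G) ≤ 3. On the other hand G contains the 4-clique {0, 3, 4, 8}. A clique must lie in a single bag of any decomposition, so no decomposition can have width below 3. Hence tw(G) = 3 exactly.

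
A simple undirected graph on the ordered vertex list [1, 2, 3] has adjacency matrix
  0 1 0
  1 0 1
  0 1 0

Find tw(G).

A width-1 tree decomposition is:
Bags: B1 = {1, 2}  B2 = {2, 3}
Tree: B1–B2
Every bag has size at most 2, so the width is 2 − 1 = 1 and tw(G) ≤ 1. Any graph with an edge has treewidth ≥ 1, and G has the edge 1–2. Combining the bounds, tw(G) = 1.

1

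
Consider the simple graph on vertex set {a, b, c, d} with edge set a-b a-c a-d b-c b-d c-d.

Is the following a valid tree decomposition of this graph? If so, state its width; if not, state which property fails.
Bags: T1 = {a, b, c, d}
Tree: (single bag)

Yes; width 3.

Vertex coverage: the bags together contain {a, b, c, d}, the full vertex set. Edge coverage: each edge of G has both endpoints in at least one bag. Running intersection: for every vertex, the bags containing it form a connected subtree. All three properties hold, so this is a valid tree decomposition of width max|bag| − 1 = 3, and hence tw(G) ≤ 3.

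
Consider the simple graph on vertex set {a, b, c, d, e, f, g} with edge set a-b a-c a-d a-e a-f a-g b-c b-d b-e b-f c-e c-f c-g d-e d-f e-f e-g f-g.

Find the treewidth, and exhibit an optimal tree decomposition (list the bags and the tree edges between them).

Each bag holds 5 vertices, so the decomposition has width 4, which upper-bounds the treewidth. For the lower bound, the 5 vertices {a, b, d, e, f} are pairwise adjacent, and any tree decomposition puts a clique entirely inside one bag — forcing width ≥ 4. Hence tw(G) = 4 exactly.

Treewidth 4.
Bags: B1 = {a, b, c, e, f}  B2 = {a, c, e, f, g}  B3 = {a, b, d, e, f}
Tree: B1–B2, B1–B3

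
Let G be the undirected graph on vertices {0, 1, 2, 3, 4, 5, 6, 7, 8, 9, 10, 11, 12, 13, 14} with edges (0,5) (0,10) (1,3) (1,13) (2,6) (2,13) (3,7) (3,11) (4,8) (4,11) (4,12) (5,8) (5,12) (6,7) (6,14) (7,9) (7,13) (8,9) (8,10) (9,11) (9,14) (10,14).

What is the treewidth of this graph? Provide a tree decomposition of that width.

Treewidth 3.
One optimal decomposition is:
Bags: B1 = {1, 2, 3, 13}  B2 = {2, 3, 7, 13}  B3 = {2, 3, 6, 7}  B4 = {3, 6, 7, 11}  B5 = {6, 7, 9, 11}  B6 = {6, 9, 11, 14}  B7 = {4, 9, 11, 14}  B8 = {4, 8, 9, 14}  B9 = {4, 8, 10, 14}  B10 = {4, 8, 10, 12}  B11 = {5, 8, 10, 12}  B12 = {0, 5, 10, 12}
Tree: B1–B2, B2–B3, B3–B4, B4–B5, B5–B6, B6–B7, B7–B8, B8–B9, B9–B10, B10–B11, B11–B12

The largest bag has 4 vertices, giving width 3; this decomposition certifies tw(G) ≤ 3. For the lower bound: the 4 vertex sets {1,2,13}, {3}, {7}, {6,9,11,14} are disjoint, each induces a connected subgraph, and every pair is joined by at least one edge of G. Contracting each set to a single vertex therefore yields K_{4} as a minor, and since treewidth is minor-monotone, tw(G) ≥ tw(K_{4}) = 3. The upper and lower bounds meet at 3, so that is the treewidth.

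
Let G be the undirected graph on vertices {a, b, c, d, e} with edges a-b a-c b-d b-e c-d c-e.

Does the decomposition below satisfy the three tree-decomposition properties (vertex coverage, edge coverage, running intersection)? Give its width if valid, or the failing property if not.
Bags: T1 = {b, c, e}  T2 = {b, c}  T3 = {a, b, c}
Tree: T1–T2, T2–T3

A tree decomposition must satisfy three properties: every vertex lies in some bag; for every edge, both endpoints lie together in some bag; and for every vertex, the bags containing it form a connected subtree. Here vertex d appears in no bag, so the decomposition is invalid.

No — vertex d appears in no bag.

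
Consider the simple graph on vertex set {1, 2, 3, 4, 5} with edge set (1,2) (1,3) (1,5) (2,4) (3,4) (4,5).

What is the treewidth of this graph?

2

A width-2 tree decomposition is:
Bags: B1 = {1, 2, 4}  B2 = {1, 3, 4}  B3 = {1, 4, 5}
Tree: B1–B2, B2–B3
Every bag has size at most 3, so the width is 3 − 1 = 2 and tw(G) ≤ 2. Since 2–1–3–4–2 is a cycle in G, G is not acyclic. Forests are exactly the graphs of treewidth ≤ 1, so tw(G) ≥ 2. The upper and lower bounds meet at 2, so that is the treewidth.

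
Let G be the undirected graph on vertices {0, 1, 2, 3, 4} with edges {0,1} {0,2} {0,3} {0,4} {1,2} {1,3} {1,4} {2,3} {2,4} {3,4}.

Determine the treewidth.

4

A width-4 tree decomposition is:
Bags: B1 = {0, 1, 2, 3, 4}
Tree: (single bag)
With just one bag of size 5, the width is 5 − 1 = 4, so tw(G) ≤ 4. On the other hand G contains the 5-clique {0, 1, 2, 3, 4}. A clique must lie in a single bag of any decomposition, so no decomposition can have width below 4. Hence tw(G) = 4 exactly.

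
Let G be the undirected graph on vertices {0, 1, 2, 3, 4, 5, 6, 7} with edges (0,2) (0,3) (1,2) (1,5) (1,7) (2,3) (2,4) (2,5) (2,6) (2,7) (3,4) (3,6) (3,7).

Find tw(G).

2

A width-2 tree decomposition is:
Bags: B1 = {1, 2, 5}  B2 = {1, 2, 7}  B3 = {2, 3, 7}  B4 = {0, 2, 3}  B5 = {2, 3, 4}  B6 = {2, 3, 6}
Tree: B1–B2, B2–B3, B3–B4, B4–B5, B5–B6
Every bag has size at most 3, so the width is 3 − 1 = 2 and tw(G) ≤ 2. On the other hand G contains the 3-clique {1, 2, 5}. A clique must lie in a single bag of any decomposition, so no decomposition can have width below 2. Combining the bounds, tw(G) = 2.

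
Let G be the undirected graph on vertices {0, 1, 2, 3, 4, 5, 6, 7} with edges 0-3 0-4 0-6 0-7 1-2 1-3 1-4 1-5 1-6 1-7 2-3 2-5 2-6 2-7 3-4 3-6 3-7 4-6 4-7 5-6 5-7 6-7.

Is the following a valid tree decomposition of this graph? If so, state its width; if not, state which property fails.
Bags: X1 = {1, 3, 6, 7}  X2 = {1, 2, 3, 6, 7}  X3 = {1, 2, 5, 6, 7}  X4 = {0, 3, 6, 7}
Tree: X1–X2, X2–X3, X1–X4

A tree decomposition must satisfy three properties: every vertex lies in some bag; for every edge, both endpoints lie together in some bag; and for every vertex, the bags containing it form a connected subtree. Here vertex 4 appears in no bag, so the decomposition is invalid.

No — vertex 4 appears in no bag.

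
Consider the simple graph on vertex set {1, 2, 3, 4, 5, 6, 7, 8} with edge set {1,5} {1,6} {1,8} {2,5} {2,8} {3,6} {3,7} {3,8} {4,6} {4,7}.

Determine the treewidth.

A width-2 tree decomposition is:
Bags: B1 = {4, 6, 7}  B2 = {3, 6, 7}  B3 = {1, 3, 6}  B4 = {1, 3, 8}  B5 = {1, 5, 8}  B6 = {2, 5, 8}
Tree: B1–B2, B2–B3, B3–B4, B4–B5, B5–B6
The largest bag has 3 vertices, giving width 2; this decomposition certifies tw(G) ≤ 2. For the lower bound, G contains the cycle 4–7–3–6–4, so G is not a forest; only forests have treewidth ≤ 1, hence tw(G) ≥ 2. Combining the bounds, tw(G) = 2.

2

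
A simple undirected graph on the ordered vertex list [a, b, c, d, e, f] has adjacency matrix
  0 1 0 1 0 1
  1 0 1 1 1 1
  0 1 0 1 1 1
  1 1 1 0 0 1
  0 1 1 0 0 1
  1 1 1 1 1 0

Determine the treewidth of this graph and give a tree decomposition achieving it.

The largest bag has 4 vertices, giving width 3; this decomposition certifies tw(G) ≤ 3. On the other hand G contains the 4-clique {b, c, d, f}. A clique must lie in a single bag of any decomposition, so no decomposition can have width below 3. The upper and lower bounds meet at 3, so that is the treewidth.

Treewidth 3.
One such decomposition:
Bags: B1 = {b, c, e, f}  B2 = {b, c, d, f}  B3 = {a, b, d, f}
Tree: B1–B2, B2–B3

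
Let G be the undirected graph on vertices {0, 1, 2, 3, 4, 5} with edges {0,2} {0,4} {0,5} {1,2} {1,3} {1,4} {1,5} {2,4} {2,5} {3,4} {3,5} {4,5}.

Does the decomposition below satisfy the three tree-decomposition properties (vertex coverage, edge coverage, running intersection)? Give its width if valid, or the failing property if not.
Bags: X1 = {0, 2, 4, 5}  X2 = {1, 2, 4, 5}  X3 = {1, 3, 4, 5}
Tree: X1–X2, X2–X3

Checking the three conditions: (i) the bags cover all of {0, 1, 2, 3, 4, 5}; (ii) for each edge, some bag contains both endpoints; (iii) the bags containing any fixed vertex form a subtree. All hold, so the decomposition is valid with width 4 − 1 = 3.

Yes; width 3.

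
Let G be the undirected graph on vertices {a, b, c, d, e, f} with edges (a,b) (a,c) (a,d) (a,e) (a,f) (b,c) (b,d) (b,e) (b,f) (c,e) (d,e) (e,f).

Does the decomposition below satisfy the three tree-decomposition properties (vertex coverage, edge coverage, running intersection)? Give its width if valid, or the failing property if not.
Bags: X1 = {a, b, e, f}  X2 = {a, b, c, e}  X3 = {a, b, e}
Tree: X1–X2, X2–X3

No — vertex d appears in no bag.

A tree decomposition must satisfy three properties: every vertex lies in some bag; for every edge, both endpoints lie together in some bag; and for every vertex, the bags containing it form a connected subtree. Here vertex d appears in no bag, so the decomposition is invalid.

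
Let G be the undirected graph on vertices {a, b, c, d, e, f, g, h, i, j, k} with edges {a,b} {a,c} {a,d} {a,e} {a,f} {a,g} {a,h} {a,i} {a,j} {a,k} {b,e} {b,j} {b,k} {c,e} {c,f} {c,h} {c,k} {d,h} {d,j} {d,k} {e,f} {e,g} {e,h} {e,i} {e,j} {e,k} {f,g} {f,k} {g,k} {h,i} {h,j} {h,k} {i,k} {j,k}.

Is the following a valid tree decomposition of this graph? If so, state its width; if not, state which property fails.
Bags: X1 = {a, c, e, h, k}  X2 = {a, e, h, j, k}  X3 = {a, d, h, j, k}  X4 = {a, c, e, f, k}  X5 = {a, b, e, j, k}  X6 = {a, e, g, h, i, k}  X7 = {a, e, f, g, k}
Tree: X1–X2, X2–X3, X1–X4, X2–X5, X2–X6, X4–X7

No — bags containing vertex g are not connected in the tree.

A tree decomposition must satisfy three properties: every vertex lies in some bag; for every edge, both endpoints lie together in some bag; and for every vertex, the bags containing it form a connected subtree. Here bags containing vertex g are not connected in the tree, so the decomposition is invalid.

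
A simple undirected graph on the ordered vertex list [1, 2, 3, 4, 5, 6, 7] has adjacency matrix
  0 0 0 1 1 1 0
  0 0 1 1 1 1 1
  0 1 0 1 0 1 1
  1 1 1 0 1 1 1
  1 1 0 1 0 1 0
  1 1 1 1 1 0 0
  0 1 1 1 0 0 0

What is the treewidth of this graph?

3

A width-3 tree decomposition is:
Bags: B1 = {2, 4, 5, 6}  B2 = {1, 4, 5, 6}  B3 = {2, 3, 4, 6}  B4 = {2, 3, 4, 7}
Tree: B1–B2, B1–B3, B3–B4
Each bag holds 4 vertices, so the decomposition has width 3, which upper-bounds the treewidth. For the lower bound, the 4 vertices {1, 4, 5, 6} are pairwise adjacent, and any tree decomposition puts a clique entirely inside one bag — forcing width ≥ 3. Hence tw(G) = 3 exactly.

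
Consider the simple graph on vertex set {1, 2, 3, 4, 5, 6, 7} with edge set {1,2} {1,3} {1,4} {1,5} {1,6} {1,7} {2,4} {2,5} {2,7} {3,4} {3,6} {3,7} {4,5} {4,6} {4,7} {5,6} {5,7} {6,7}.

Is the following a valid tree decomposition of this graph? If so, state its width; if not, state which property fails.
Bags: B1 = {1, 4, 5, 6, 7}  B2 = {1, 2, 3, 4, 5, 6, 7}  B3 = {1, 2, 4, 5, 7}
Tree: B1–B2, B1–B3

No — bags containing vertex 2 are not connected in the tree.

A tree decomposition must satisfy three properties: every vertex lies in some bag; for every edge, both endpoints lie together in some bag; and for every vertex, the bags containing it form a connected subtree. Here bags containing vertex 2 are not connected in the tree, so the decomposition is invalid.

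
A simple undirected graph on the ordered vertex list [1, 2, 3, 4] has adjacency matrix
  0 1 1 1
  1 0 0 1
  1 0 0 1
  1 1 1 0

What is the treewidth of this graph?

A width-2 tree decomposition is:
Bags: B1 = {1, 3, 4}  B2 = {1, 2, 4}
Tree: B1–B2
The largest bag has 3 vertices, giving width 2; this decomposition certifies tw(G) ≤ 2. On the other hand G contains the 3-clique {1, 2, 4}. A clique must lie in a single bag of any decomposition, so no decomposition can have width below 2. Therefore the treewidth is 2.

2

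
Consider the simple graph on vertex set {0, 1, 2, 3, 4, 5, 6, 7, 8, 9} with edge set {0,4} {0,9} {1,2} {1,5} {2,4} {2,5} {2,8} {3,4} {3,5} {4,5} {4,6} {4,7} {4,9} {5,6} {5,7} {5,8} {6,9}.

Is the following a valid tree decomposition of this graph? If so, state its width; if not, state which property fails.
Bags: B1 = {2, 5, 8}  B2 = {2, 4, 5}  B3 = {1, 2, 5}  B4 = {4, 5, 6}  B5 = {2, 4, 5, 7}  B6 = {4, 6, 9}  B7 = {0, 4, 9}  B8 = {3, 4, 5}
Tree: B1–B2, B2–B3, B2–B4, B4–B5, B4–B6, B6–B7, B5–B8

A tree decomposition must satisfy three properties: every vertex lies in some bag; for every edge, both endpoints lie together in some bag; and for every vertex, the bags containing it form a connected subtree. Here bags containing vertex 2 are not connected in the tree, so the decomposition is invalid.

No — bags containing vertex 2 are not connected in the tree.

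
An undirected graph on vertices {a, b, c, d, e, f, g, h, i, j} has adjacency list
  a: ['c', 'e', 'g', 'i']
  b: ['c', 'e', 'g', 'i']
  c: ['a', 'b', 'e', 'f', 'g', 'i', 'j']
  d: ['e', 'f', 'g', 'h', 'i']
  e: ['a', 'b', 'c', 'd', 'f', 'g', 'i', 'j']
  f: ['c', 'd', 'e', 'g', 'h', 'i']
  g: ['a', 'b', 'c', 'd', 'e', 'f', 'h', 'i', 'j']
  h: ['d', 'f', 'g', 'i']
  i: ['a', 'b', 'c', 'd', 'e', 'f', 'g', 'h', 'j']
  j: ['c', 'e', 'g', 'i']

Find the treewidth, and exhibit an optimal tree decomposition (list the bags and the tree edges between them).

The largest bag has 5 vertices, giving width 4; this decomposition certifies tw(G) ≤ 4. On the other hand G contains the 5-clique {d, e, f, g, i}. A clique must lie in a single bag of any decomposition, so no decomposition can have width below 4. Combining the bounds, tw(G) = 4.

Treewidth 4.
Bags: B1 = {c, e, f, g, i}  B2 = {b, c, e, g, i}  B3 = {d, e, f, g, i}  B4 = {a, c, e, g, i}  B5 = {c, e, g, i, j}  B6 = {d, f, g, h, i}
Tree: B1–B2, B1–B3, B2–B4, B1–B5, B3–B6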